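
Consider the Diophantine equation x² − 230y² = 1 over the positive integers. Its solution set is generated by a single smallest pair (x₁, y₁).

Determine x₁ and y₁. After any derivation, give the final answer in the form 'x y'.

91 6

√230 = [15; 6,30, …], period ℓ=2 (even) → k=1
a_0=15:  p_0=15·1+0=15,  q_0=15·0+1=1
a_1=6:  p_1=6·15+1=91,  q_1=6·1+0=6
→ (91, 6).  Check: 91²=8281, 230·6²=8280, difference 1.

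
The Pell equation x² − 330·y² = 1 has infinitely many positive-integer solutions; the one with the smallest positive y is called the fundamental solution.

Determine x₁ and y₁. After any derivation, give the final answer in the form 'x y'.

[18; 6,36] for √330; ℓ=2 ⇒ convergent index 1
step 0: (18, 1)  from 18·(1,0) + (0,1)
step 1: (109, 6)  from 6·(18,1) + (1,0)
→ (109, 6).  Check: 109²=11881, 330·6²=11880, difference 1.

109 6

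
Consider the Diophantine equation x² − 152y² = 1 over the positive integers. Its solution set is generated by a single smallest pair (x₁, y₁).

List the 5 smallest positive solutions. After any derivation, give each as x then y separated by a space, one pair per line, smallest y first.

√152 → a₀=12, period (3,24); ℓ=2 even so k=1
a_0=12:  p_0=12·1+0=12,  q_0=12·0+1=1
a_1=3:  p_1=3·12+1=37,  q_1=3·1+0=3
→ (37, 3).  Check: 37²=1369, 152·3²=1368, difference 1.
n=2: (37,3)∘(37,3) = (37·37+152·3·3, 37·3+3·37) = (2737,222)
n=3: (2737,222)∘(37,3) = (37·2737+152·3·222, 37·222+3·2737) = (202501,16425)
n=4: (202501,16425)∘(37,3) = (37·202501+152·3·16425, 37·16425+3·202501) = (14982337,1215228)
n=5: (14982337,1215228)∘(37,3) = (37·14982337+152·3·1215228, 37·1215228+3·14982337) = (1108490437,89910447)

37 3
2737 222
202501 16425
14982337 1215228
1108490437 89910447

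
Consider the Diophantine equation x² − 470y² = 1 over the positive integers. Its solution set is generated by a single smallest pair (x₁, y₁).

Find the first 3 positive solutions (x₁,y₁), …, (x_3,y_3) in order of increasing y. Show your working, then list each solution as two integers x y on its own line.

d=470: √d = [21; 1,2,8,2,1,42] (ℓ=6, even), read p_5/q_5
i=0: a=21 ⇒ p=21, q=1
…
i=2: a=2 ⇒ p=65, q=3
i=3: a=8 ⇒ p=542, q=25
i=4: a=2 ⇒ p=1149, q=53
i=5: a=1 ⇒ p=1691, q=78
fundamental: x₁=1691, y₁=78  (since 2859481 − 470·6084 = 1)
(x_2, y_2) = (1691·1691 + 470·78·78, 1691·78 + 78·1691) = (5718961, 263796)
(x_3, y_3) = (1691·5718961 + 470·78·263796, 1691·263796 + 78·5718961) = (19341524411, 892157994)

1691 78
5718961 263796
19341524411 892157994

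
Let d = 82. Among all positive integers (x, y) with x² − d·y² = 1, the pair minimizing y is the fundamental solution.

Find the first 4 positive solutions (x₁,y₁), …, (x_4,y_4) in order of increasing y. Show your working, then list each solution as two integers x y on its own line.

163 18
53137 5868
17322499 1912950
5647081537 623615832

d=82: √d = [9; 18] (ℓ=1, odd), read p_1/q_1
step 0: (9, 1)  from 9·(1,0) + (0,1)
step 1: (163, 18)  from 18·(9,1) + (1,0)
(x₁, y₁) = (163, 18);  163² − 82·18² = 1 ✓
(x_2, y_2) = (163·163 + 82·18·18, 163·18 + 18·163) = (53137, 5868)
(x_3, y_3) = (163·53137 + 82·18·5868, 163·5868 + 18·53137) = (17322499, 1912950)
(x_4, y_4) = (163·17322499 + 82·18·1912950, 163·1912950 + 18·17322499) = (5647081537, 623615832)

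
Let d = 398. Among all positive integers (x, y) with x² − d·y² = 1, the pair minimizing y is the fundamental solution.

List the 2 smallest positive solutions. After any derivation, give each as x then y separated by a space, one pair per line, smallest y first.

399 20
318401 15960

√398 → a₀=19, period (1,18,1,38); ℓ=4 even so k=3
a_0=19:  p_0=19·1+0=19,  q_0=19·0+1=1
a_1=1:  p_1=1·19+1=20,  q_1=1·1+0=1
a_2=18:  p_2=18·20+19=379,  q_2=18·1+1=19
a_3=1:  p_3=1·379+20=399,  q_3=1·19+1=20
→ (399, 20).  Check: 399²=159201, 398·20²=159200, difference 1.
(399+20√398)^2 = 318401 + 15960√398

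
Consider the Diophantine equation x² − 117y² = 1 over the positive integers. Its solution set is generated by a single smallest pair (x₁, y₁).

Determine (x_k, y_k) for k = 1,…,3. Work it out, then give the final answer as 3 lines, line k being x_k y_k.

649 60
842401 77880
1093435849 101088180

d=117: √d = [10; 1,4,2,4,1,20] (ℓ=6, even), read p_5/q_5
k=0  a_k=10  p_k/q_k = 10/1
…
k=2  a_k=4  p_k/q_k = 54/5
…
k=4  a_k=4  p_k/q_k = 530/49
k=5  a_k=1  p_k/q_k = 649/60
fundamental: x₁=649, y₁=60  (since 421201 − 117·3600 = 1)
n=2: (649,60)∘(649,60) = (649·649+117·60·60, 649·60+60·649) = (842401,77880)
n=3: (842401,77880)∘(649,60) = (649·842401+117·60·77880, 649·77880+60·842401) = (1093435849,101088180)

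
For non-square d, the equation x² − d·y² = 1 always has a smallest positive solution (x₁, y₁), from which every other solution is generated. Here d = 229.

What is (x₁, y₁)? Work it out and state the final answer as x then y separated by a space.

√229 → a₀=15, period (7,1,1,7,30); ℓ=5 odd so k=9
i=0: a=15 ⇒ p=15, q=1
i=1: a=7 ⇒ p=106, q=7
i=2: a=1 ⇒ p=121, q=8
…
i=4: a=7 ⇒ p=1710, q=113
i=5: a=30 ⇒ p=51527, q=3405
…
i=7: a=1 ⇒ p=413926, q=27353
i=8: a=1 ⇒ p=776325, q=51301
i=9: a=7 ⇒ p=5848201, q=386460
→ (5848201, 386460).  Check: 5848201²=34201454936401, 229·386460²=34201454936400, difference 1.

5848201 386460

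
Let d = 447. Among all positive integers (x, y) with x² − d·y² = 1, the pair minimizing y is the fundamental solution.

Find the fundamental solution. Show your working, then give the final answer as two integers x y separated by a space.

148 7

d=447: √d = [21; 7,42] (ℓ=2, even), read p_1/q_1
k=0  a_k=21  p_k/q_k = 21/1
k=1  a_k=7  p_k/q_k = 148/7
(x₁, y₁) = (148, 7);  148² − 447·7² = 1 ✓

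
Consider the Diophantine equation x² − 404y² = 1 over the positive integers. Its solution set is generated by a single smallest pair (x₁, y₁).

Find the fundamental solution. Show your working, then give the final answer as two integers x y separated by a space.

[20; 10,40] for √404; ℓ=2 ⇒ convergent index 1
step 0: (20, 1)  from 20·(1,0) + (0,1)
step 1: (201, 10)  from 10·(20,1) + (1,0)
fundamental: x₁=201, y₁=10  (since 40401 − 404·100 = 1)

201 10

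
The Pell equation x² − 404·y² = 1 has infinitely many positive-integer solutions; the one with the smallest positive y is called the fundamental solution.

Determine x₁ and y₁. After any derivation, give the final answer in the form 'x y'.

√404 = [20; 10,40, …], period ℓ=2 (even) → k=1
step 0: (20, 1)  from 20·(1,0) + (0,1)
step 1: (201, 10)  from 10·(20,1) + (1,0)
fundamental: x₁=201, y₁=10  (since 40401 − 404·100 = 1)

201 10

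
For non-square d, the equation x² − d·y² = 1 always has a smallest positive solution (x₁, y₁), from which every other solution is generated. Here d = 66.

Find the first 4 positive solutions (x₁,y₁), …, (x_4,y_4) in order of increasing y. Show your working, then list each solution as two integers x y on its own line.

[8; 8,16] for √66; ℓ=2 ⇒ convergent index 1
i=0: a=8 ⇒ p=8, q=1
i=1: a=8 ⇒ p=65, q=8
(x₁, y₁) = (65, 8);  65² − 66·8² = 1 ✓
(65+8√66)^2 = 8449 + 1040√66
(65+8√66)^3 = 1098305 + 135192√66
(65+8√66)^4 = 142771201 + 17573920√66

65 8
8449 1040
1098305 135192
142771201 17573920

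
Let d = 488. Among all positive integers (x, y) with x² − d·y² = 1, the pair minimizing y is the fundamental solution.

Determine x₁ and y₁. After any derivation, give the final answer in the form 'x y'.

243 11

d=488: √d = [22; 11,44] (ℓ=2, even), read p_1/q_1
k=0  a_k=22  p_k/q_k = 22/1
k=1  a_k=11  p_k/q_k = 243/11
→ (243, 11).  Check: 243²=59049, 488·11²=59048, difference 1.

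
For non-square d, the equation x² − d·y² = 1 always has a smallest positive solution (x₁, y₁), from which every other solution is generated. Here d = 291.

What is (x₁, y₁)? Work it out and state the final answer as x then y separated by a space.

d=291: √d = [17; 17,34] (ℓ=2, even), read p_1/q_1
i=0: a=17 ⇒ p=17, q=1
i=1: a=17 ⇒ p=290, q=17
(x₁, y₁) = (290, 17);  290² − 291·17² = 1 ✓

290 17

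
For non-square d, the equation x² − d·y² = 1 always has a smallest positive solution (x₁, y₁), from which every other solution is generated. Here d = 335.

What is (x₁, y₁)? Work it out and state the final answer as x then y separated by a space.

604 33

[18; 3,3,3,36] for √335; ℓ=4 ⇒ convergent index 3
step 0: (18, 1)  from 18·(1,0) + (0,1)
…
step 2: (183, 10)  from 3·(55,3) + (18,1)
step 3: (604, 33)  from 3·(183,10) + (55,3)
fundamental: x₁=604, y₁=33  (since 364816 − 335·1089 = 1)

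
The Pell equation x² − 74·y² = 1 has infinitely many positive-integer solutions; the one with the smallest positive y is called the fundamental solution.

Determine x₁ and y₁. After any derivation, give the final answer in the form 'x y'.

[8; 1,1,1,1,16] for √74; ℓ=5 ⇒ convergent index 9
a_0=8:  p_0=8·1+0=8,  q_0=8·0+1=1
a_1=1:  p_1=1·8+1=9,  q_1=1·1+0=1
a_2=1:  p_2=1·9+8=17,  q_2=1·1+1=2
a_3=1:  p_3=1·17+9=26,  q_3=1·2+1=3
a_4=1:  p_4=1·26+17=43,  q_4=1·3+2=5
a_5=16:  p_5=16·43+26=714,  q_5=16·5+3=83
a_6=1:  p_6=1·714+43=757,  q_6=1·83+5=88
a_7=1:  p_7=1·757+714=1471,  q_7=1·88+83=171
a_8=1:  p_8=1·1471+757=2228,  q_8=1·171+88=259
a_9=1:  p_9=1·2228+1471=3699,  q_9=1·259+171=430
(x₁, y₁) = (3699, 430);  3699² − 74·430² = 1 ✓

3699 430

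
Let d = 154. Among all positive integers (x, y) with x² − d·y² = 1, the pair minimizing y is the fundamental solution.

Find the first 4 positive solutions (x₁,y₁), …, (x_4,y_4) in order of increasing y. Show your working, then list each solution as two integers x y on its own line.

21295 1716
906954049 73084440
38627172925615 3112666297884
1645131293994988801 132568457553795120

d=154: √d = [12; 2,2,3,1,2,1,3,2,2,24] (ℓ=10, even), read p_9/q_9
a_0=12:  p_0=12·1+0=12,  q_0=12·0+1=1
…
a_4=1:  p_4=1·211+62=273,  q_4=1·17+5=22
a_5=2:  p_5=2·273+211=757,  q_5=2·22+17=61
…
a_7=3:  p_7=3·1030+757=3847,  q_7=3·83+61=310
a_8=2:  p_8=2·3847+1030=8724,  q_8=2·310+83=703
a_9=2:  p_9=2·8724+3847=21295,  q_9=2·703+310=1716
fundamental: x₁=21295, y₁=1716  (since 453477025 − 154·2944656 = 1)
k=2:  x_2 = 21295·21295+154·1716·1716 = 906954049,  y_2 = 21295·1716+1716·21295 = 73084440
k=3:  x_3 = 21295·906954049+154·1716·73084440 = 38627172925615,  y_3 = 21295·73084440+1716·906954049 = 3112666297884
k=4:  x_4 = 21295·38627172925615+154·1716·3112666297884 = 1645131293994988801,  y_4 = 21295·3112666297884+1716·38627172925615 = 132568457553795120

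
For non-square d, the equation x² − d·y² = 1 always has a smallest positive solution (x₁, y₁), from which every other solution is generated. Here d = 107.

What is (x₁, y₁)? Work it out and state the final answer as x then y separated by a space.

[10; 2,1,9,1,2,20] for √107; ℓ=6 ⇒ convergent index 5
i=0: a=10 ⇒ p=10, q=1
i=1: a=2 ⇒ p=21, q=2
…
i=3: a=9 ⇒ p=300, q=29
i=4: a=1 ⇒ p=331, q=32
i=5: a=2 ⇒ p=962, q=93
fundamental: x₁=962, y₁=93  (since 925444 − 107·8649 = 1)

962 93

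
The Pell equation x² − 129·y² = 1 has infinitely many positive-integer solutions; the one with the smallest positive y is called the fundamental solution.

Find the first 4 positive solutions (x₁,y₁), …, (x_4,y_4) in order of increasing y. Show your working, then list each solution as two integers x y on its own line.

16855 1484
568182049 50025640
19153416854935 1686364322916
645661681611676801 56847341275472720

√129 = [11; 2,1,3,1,6,1,3,1,2,22, …], period ℓ=10 (even) → k=9
i=0: a=11 ⇒ p=11, q=1
…
i=4: a=1 ⇒ p=159, q=14
…
i=6: a=1 ⇒ p=1238, q=109
…
i=8: a=1 ⇒ p=6031, q=531
i=9: a=2 ⇒ p=16855, q=1484
→ (16855, 1484).  Check: 16855²=284091025, 129·1484²=284091024, difference 1.
n=2: (16855,1484)∘(16855,1484) = (16855·16855+129·1484·1484, 16855·1484+1484·16855) = (568182049,50025640)
n=3: (568182049,50025640)∘(16855,1484) = (16855·568182049+129·1484·50025640, 16855·50025640+1484·568182049) = (19153416854935,1686364322916)
n=4: (19153416854935,1686364322916)∘(16855,1484) = (16855·19153416854935+129·1484·1686364322916, 16855·1686364322916+1484·19153416854935) = (645661681611676801,56847341275472720)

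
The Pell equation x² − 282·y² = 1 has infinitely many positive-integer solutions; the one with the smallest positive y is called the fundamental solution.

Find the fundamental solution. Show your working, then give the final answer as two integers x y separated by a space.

2351 140

√282 → a₀=16, period (1,3,1,4,1,3,1,32); ℓ=8 even so k=7
step 0: (16, 1)  from 16·(1,0) + (0,1)
…
step 3: (84, 5)  from 1·(67,4) + (17,1)
…
step 6: (1864, 111)  from 3·(487,29) + (403,24)
step 7: (2351, 140)  from 1·(1864,111) + (487,29)
fundamental: x₁=2351, y₁=140  (since 5527201 − 282·19600 = 1)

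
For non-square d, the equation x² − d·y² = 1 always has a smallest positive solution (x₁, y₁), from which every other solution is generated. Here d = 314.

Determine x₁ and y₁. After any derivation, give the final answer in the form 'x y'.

√314 = [17; 1,2,1,1,2,1,34, …], period ℓ=7 (odd) → k=13
step 0: (17, 1)  from 17·(1,0) + (0,1)
step 1: (18, 1)  from 1·(17,1) + (1,0)
step 2: (53, 3)  from 2·(18,1) + (17,1)
…
step 5: (319, 18)  from 2·(124,7) + (71,4)
step 6: (443, 25)  from 1·(319,18) + (124,7)
step 7: (15381, 868)  from 34·(443,25) + (319,18)
step 8: (15824, 893)  from 1·(15381,868) + (443,25)
step 9: (47029, 2654)  from 2·(15824,893) + (15381,868)
step 10: (62853, 3547)  from 1·(47029,2654) + (15824,893)
step 11: (109882, 6201)  from 1·(62853,3547) + (47029,2654)
step 12: (282617, 15949)  from 2·(109882,6201) + (62853,3547)
step 13: (392499, 22150)  from 1·(282617,15949) + (109882,6201)
→ (392499, 22150).  Check: 392499²=154055465001, 314·22150²=154055465000, difference 1.

392499 22150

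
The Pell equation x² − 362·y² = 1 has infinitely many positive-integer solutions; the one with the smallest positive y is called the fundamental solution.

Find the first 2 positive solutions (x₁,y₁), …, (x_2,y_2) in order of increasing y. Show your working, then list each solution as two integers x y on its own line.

723 38
1045457 54948

√362 → a₀=19, period (38); ℓ=1 odd so k=1
step 0: (19, 1)  from 19·(1,0) + (0,1)
step 1: (723, 38)  from 38·(19,1) + (1,0)
(x₁, y₁) = (723, 38);  723² − 362·38² = 1 ✓
n=2: (723,38)∘(723,38) = (723·723+362·38·38, 723·38+38·723) = (1045457,54948)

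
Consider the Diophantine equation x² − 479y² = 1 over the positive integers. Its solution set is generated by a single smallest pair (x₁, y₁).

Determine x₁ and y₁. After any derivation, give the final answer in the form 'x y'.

2989440 136591

d=479: √d = [21; 1,7,1,3,2,21,2,3,1,7,1,42] (ℓ=12, even), read p_11/q_11
k=0  a_k=21  p_k/q_k = 21/1
…
k=2  a_k=7  p_k/q_k = 175/8
…
k=5  a_k=2  p_k/q_k = 1729/79
…
k=7  a_k=2  p_k/q_k = 75879/3467
…
k=9  a_k=1  p_k/q_k = 340591/15562
k=10  a_k=7  p_k/q_k = 2648849/121029
k=11  a_k=1  p_k/q_k = 2989440/136591
(x₁, y₁) = (2989440, 136591);  2989440² − 479·136591² = 1 ✓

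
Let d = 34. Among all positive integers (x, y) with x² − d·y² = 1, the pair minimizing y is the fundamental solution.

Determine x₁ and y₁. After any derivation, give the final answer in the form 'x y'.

35 6

d=34: √d = [5; 1,4,1,10] (ℓ=4, even), read p_3/q_3
k=0  a_k=5  p_k/q_k = 5/1
…
k=2  a_k=4  p_k/q_k = 29/5
k=3  a_k=1  p_k/q_k = 35/6
fundamental: x₁=35, y₁=6  (since 1225 − 34·36 = 1)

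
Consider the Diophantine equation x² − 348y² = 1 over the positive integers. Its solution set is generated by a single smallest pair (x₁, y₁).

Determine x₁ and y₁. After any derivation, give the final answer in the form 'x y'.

√348 → a₀=18, period (1,1,1,8,1,1,1,36); ℓ=8 even so k=7
k=0  a_k=18  p_k/q_k = 18/1
k=1  a_k=1  p_k/q_k = 19/1
k=2  a_k=1  p_k/q_k = 37/2
k=3  a_k=1  p_k/q_k = 56/3
k=4  a_k=8  p_k/q_k = 485/26
…
k=6  a_k=1  p_k/q_k = 1026/55
k=7  a_k=1  p_k/q_k = 1567/84
→ (1567, 84).  Check: 1567²=2455489, 348·84²=2455488, difference 1.

1567 84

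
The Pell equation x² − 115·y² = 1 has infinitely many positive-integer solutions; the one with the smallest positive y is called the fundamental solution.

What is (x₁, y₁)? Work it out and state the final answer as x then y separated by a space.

1126 105

√115 = [10; 1,2,1,1,1,1,1,2,1,20, …], period ℓ=10 (even) → k=9
step 0: (10, 1)  from 10·(1,0) + (0,1)
…
step 2: (32, 3)  from 2·(11,1) + (10,1)
step 3: (43, 4)  from 1·(32,3) + (11,1)
…
step 5: (118, 11)  from 1·(75,7) + (43,4)
step 6: (193, 18)  from 1·(118,11) + (75,7)
…
step 8: (815, 76)  from 2·(311,29) + (193,18)
step 9: (1126, 105)  from 1·(815,76) + (311,29)
fundamental: x₁=1126, y₁=105  (since 1267876 − 115·11025 = 1)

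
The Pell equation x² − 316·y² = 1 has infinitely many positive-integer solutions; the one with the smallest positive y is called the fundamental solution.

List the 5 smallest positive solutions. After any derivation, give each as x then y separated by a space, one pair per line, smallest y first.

12799 720
327628801 18430560
8386642035199 471785474160
214681262489395201 12076764549117120
5495410948816896319999 309141018456514563600

√316 → a₀=17, period (1,3,2,8,2,3,1,34); ℓ=8 even so k=7
k=0  a_k=17  p_k/q_k = 17/1
k=1  a_k=1  p_k/q_k = 18/1
k=2  a_k=3  p_k/q_k = 71/4
k=3  a_k=2  p_k/q_k = 160/9
k=4  a_k=8  p_k/q_k = 1351/76
k=5  a_k=2  p_k/q_k = 2862/161
k=6  a_k=3  p_k/q_k = 9937/559
k=7  a_k=1  p_k/q_k = 12799/720
fundamental: x₁=12799, y₁=720  (since 163814401 − 316·518400 = 1)
(x_2, y_2) = (12799·12799 + 316·720·720, 12799·720 + 720·12799) = (327628801, 18430560)
(x_3, y_3) = (12799·327628801 + 316·720·18430560, 12799·18430560 + 720·327628801) = (8386642035199, 471785474160)
(x_4, y_4) = (12799·8386642035199 + 316·720·471785474160, 12799·471785474160 + 720·8386642035199) = (214681262489395201, 12076764549117120)
(x_5, y_5) = (12799·214681262489395201 + 316·720·12076764549117120, 12799·12076764549117120 + 720·214681262489395201) = (5495410948816896319999, 309141018456514563600)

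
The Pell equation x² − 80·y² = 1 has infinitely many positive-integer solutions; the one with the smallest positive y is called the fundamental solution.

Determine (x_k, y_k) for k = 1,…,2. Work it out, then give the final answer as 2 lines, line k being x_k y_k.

9 1
161 18

√80 = [8; 1,16, …], period ℓ=2 (even) → k=1
step 0: (8, 1)  from 8·(1,0) + (0,1)
step 1: (9, 1)  from 1·(8,1) + (1,0)
(x₁, y₁) = (9, 1);  9² − 80·1² = 1 ✓
(x_2, y_2) = (9·9 + 80·1·1, 9·1 + 1·9) = (161, 18)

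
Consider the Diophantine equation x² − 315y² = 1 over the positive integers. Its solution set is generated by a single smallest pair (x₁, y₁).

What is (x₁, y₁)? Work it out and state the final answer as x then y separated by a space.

71 4

√315 → a₀=17, period (1,2,1,34); ℓ=4 even so k=3
step 0: (17, 1)  from 17·(1,0) + (0,1)
…
step 2: (53, 3)  from 2·(18,1) + (17,1)
step 3: (71, 4)  from 1·(53,3) + (18,1)
→ (71, 4).  Check: 71²=5041, 315·4²=5040, difference 1.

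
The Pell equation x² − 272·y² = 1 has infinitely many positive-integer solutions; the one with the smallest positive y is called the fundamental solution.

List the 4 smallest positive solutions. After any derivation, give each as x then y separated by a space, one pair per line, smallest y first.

√272 = [16; 2,32, …], period ℓ=2 (even) → k=1
a_0=16:  p_0=16·1+0=16,  q_0=16·0+1=1
a_1=2:  p_1=2·16+1=33,  q_1=2·1+0=2
→ (33, 2).  Check: 33²=1089, 272·2²=1088, difference 1.
(33+2√272)^2 = 2177 + 132√272
(33+2√272)^3 = 143649 + 8710√272
(33+2√272)^4 = 9478657 + 574728√272

33 2
2177 132
143649 8710
9478657 574728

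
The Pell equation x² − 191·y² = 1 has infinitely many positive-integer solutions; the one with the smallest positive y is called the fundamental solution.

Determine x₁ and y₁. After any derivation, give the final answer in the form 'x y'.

√191 → a₀=13, period (1,4,1,1,3,…,4,1,26); ℓ=16 even so k=15
i=0: a=13 ⇒ p=13, q=1
i=1: a=1 ⇒ p=14, q=1
…
i=4: a=1 ⇒ p=152, q=11
i=5: a=3 ⇒ p=539, q=39
i=6: a=2 ⇒ p=1230, q=89
i=7: a=2 ⇒ p=2999, q=217
…
i=10: a=2 ⇒ p=207083, q=14984
…
i=12: a=1 ⇒ p=911765, q=65973
i=13: a=1 ⇒ p=1616447, q=116962
i=14: a=4 ⇒ p=7377553, q=533821
i=15: a=1 ⇒ p=8994000, q=650783
(x₁, y₁) = (8994000, 650783);  8994000² − 191·650783² = 1 ✓

8994000 650783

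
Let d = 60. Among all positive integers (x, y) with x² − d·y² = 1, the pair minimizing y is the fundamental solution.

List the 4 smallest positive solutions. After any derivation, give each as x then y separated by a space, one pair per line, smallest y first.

[7; 1,2,1,14] for √60; ℓ=4 ⇒ convergent index 3
i=0: a=7 ⇒ p=7, q=1
i=1: a=1 ⇒ p=8, q=1
i=2: a=2 ⇒ p=23, q=3
i=3: a=1 ⇒ p=31, q=4
→ (31, 4).  Check: 31²=961, 60·4²=960, difference 1.
(x_2, y_2) = (31·31 + 60·4·4, 31·4 + 4·31) = (1921, 248)
(x_3, y_3) = (31·1921 + 60·4·248, 31·248 + 4·1921) = (119071, 15372)
(x_4, y_4) = (31·119071 + 60·4·15372, 31·15372 + 4·119071) = (7380481, 952816)

31 4
1921 248
119071 15372
7380481 952816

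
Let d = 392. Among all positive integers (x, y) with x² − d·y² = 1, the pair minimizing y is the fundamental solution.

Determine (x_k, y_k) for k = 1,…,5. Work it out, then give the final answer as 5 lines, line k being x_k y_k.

99 5
19601 990
3880899 196015
768398401 38809980
152139002499 7684180025

√392 = [19; 1,3,1,38, …], period ℓ=4 (even) → k=3
i=0: a=19 ⇒ p=19, q=1
…
i=2: a=3 ⇒ p=79, q=4
i=3: a=1 ⇒ p=99, q=5
(x₁, y₁) = (99, 5);  99² − 392·5² = 1 ✓
n=2: (99,5)∘(99,5) = (99·99+392·5·5, 99·5+5·99) = (19601,990)
n=3: (19601,990)∘(99,5) = (99·19601+392·5·990, 99·990+5·19601) = (3880899,196015)
n=4: (3880899,196015)∘(99,5) = (99·3880899+392·5·196015, 99·196015+5·3880899) = (768398401,38809980)
n=5: (768398401,38809980)∘(99,5) = (99·768398401+392·5·38809980, 99·38809980+5·768398401) = (152139002499,7684180025)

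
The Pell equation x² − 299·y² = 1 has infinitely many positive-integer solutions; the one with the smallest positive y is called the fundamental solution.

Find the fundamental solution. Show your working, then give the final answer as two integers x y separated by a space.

√299 → a₀=17, period (3,2,3,34); ℓ=4 even so k=3
a_0=17:  p_0=17·1+0=17,  q_0=17·0+1=1
a_1=3:  p_1=3·17+1=52,  q_1=3·1+0=3
a_2=2:  p_2=2·52+17=121,  q_2=2·3+1=7
a_3=3:  p_3=3·121+52=415,  q_3=3·7+3=24
(x₁, y₁) = (415, 24);  415² − 299·24² = 1 ✓

415 24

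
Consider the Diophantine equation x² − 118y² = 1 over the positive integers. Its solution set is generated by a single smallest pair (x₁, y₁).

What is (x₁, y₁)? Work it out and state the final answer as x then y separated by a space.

306917 28254

√118 → a₀=10, period (1,6,3,2,10,2,3,6,1,20); ℓ=10 even so k=9
i=0: a=10 ⇒ p=10, q=1
…
i=2: a=6 ⇒ p=76, q=7
…
i=5: a=10 ⇒ p=5779, q=532
…
i=8: a=6 ⇒ p=264802, q=24377
i=9: a=1 ⇒ p=306917, q=28254
→ (306917, 28254).  Check: 306917²=94198044889, 118·28254²=94198044888, difference 1.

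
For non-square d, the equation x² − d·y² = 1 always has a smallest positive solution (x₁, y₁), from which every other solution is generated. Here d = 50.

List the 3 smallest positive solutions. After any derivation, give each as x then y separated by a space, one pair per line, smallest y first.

99 14
19601 2772
3880899 548842

[7; 14] for √50; ℓ=1 ⇒ convergent index 1
k=0  a_k=7  p_k/q_k = 7/1
k=1  a_k=14  p_k/q_k = 99/14
(x₁, y₁) = (99, 14);  99² − 50·14² = 1 ✓
(x_2, y_2) = (99·99 + 50·14·14, 99·14 + 14·99) = (19601, 2772)
(x_3, y_3) = (99·19601 + 50·14·2772, 99·2772 + 14·19601) = (3880899, 548842)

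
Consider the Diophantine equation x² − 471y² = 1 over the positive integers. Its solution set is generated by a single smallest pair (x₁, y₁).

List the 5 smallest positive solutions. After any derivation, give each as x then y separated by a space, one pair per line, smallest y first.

d=471: √d = [21; 1,2,2,1,3,…,2,1,42] (ℓ=14, even), read p_13/q_13
a_0=21:  p_0=21·1+0=21,  q_0=21·0+1=1
…
a_3=2:  p_3=2·65+22=152,  q_3=2·3+1=7
a_4=1:  p_4=1·152+65=217,  q_4=1·7+3=10
a_5=3:  p_5=3·217+152=803,  q_5=3·10+7=37
a_6=4:  p_6=4·803+217=3429,  q_6=4·37+10=158
a_7=14:  p_7=14·3429+803=48809,  q_7=14·158+37=2249
a_8=4:  p_8=4·48809+3429=198665,  q_8=4·2249+158=9154
…
a_10=1:  p_10=1·644804+198665=843469,  q_10=1·29711+9154=38865
a_11=2:  p_11=2·843469+644804=2331742,  q_11=2·38865+29711=107441
a_12=2:  p_12=2·2331742+843469=5506953,  q_12=2·107441+38865=253747
a_13=1:  p_13=1·5506953+2331742=7838695,  q_13=1·253747+107441=361188
fundamental: x₁=7838695, y₁=361188  (since 61445139303025 − 471·130456771344 = 1)
(x_2, y_2) = (7838695·7838695 + 471·361188·361188, 7838695·361188 + 361188·7838695) = (122890278606049, 5662485139320)
(x_3, y_3) = (7838695·122890278606049 + 471·361188·5662485139320, 7838695·5662485139320 + 361188·122890278606049) = (1926598824915678693415, 88772987898323613612)
(x_4, y_4) = (7838695·1926598824915678693415 + 471·361188·88772987898323613612, 7838695·88772987898323613612 + 361188·1926598824915678693415) = (30204041151744689101078780801, 1391728752747293974319493360)
(x_5, y_5) = (7838695·30204041151744689101078780801 + 471·361188·1391728752747293974319493360, 7838695·1391728752747293974319493360 + 361188·30204041151744689101078780801) = (473520532711948744867536551663095975, 21818674431032810307068783683516788)

7838695 361188
122890278606049 5662485139320
1926598824915678693415 88772987898323613612
30204041151744689101078780801 1391728752747293974319493360
473520532711948744867536551663095975 21818674431032810307068783683516788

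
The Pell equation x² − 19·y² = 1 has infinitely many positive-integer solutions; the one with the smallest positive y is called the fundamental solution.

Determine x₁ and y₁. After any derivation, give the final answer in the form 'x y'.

170 39

[4; 2,1,3,1,2,8] for √19; ℓ=6 ⇒ convergent index 5
i=0: a=4 ⇒ p=4, q=1
…
i=2: a=1 ⇒ p=13, q=3
…
i=4: a=1 ⇒ p=61, q=14
i=5: a=2 ⇒ p=170, q=39
→ (170, 39).  Check: 170²=28900, 19·39²=28899, difference 1.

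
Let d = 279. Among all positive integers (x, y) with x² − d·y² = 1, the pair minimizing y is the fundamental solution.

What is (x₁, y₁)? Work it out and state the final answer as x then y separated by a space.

1520 91

√279 → a₀=16, period (1,2,2,1,2,2,1,32); ℓ=8 even so k=7
i=0: a=16 ⇒ p=16, q=1
i=1: a=1 ⇒ p=17, q=1
i=2: a=2 ⇒ p=50, q=3
i=3: a=2 ⇒ p=117, q=7
…
i=5: a=2 ⇒ p=451, q=27
i=6: a=2 ⇒ p=1069, q=64
i=7: a=1 ⇒ p=1520, q=91
(x₁, y₁) = (1520, 91);  1520² − 279·91² = 1 ✓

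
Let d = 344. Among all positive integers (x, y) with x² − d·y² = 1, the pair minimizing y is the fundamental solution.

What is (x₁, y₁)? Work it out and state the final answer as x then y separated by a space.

10405 561

d=344: √d = [18; 1,1,4,1,3,1,4,1,1,36] (ℓ=10, even), read p_9/q_9
step 0: (18, 1)  from 18·(1,0) + (0,1)
step 1: (19, 1)  from 1·(18,1) + (1,0)
…
step 5: (779, 42)  from 3·(204,11) + (167,9)
…
step 7: (4711, 254)  from 4·(983,53) + (779,42)
step 8: (5694, 307)  from 1·(4711,254) + (983,53)
step 9: (10405, 561)  from 1·(5694,307) + (4711,254)
fundamental: x₁=10405, y₁=561  (since 108264025 − 344·314721 = 1)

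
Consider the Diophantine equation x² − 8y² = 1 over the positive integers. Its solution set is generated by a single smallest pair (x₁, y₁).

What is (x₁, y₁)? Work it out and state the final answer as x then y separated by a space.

3 1

√8 → a₀=2, period (1,4); ℓ=2 even so k=1
step 0: (2, 1)  from 2·(1,0) + (0,1)
step 1: (3, 1)  from 1·(2,1) + (1,0)
fundamental: x₁=3, y₁=1  (since 9 − 8·1 = 1)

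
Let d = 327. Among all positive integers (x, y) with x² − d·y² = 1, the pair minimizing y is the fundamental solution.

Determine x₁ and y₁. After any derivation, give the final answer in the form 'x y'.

217 12

√327 → a₀=18, period (12,36); ℓ=2 even so k=1
step 0: (18, 1)  from 18·(1,0) + (0,1)
step 1: (217, 12)  from 12·(18,1) + (1,0)
fundamental: x₁=217, y₁=12  (since 47089 − 327·144 = 1)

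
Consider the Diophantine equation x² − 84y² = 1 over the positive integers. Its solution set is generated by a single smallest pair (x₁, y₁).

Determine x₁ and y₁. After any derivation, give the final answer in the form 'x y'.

55 6

d=84: √d = [9; 6,18] (ℓ=2, even), read p_1/q_1
i=0: a=9 ⇒ p=9, q=1
i=1: a=6 ⇒ p=55, q=6
fundamental: x₁=55, y₁=6  (since 3025 − 84·36 = 1)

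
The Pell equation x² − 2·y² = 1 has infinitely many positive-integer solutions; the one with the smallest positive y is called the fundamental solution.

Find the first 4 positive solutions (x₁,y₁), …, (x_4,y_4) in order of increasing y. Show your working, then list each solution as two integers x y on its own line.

√2 → a₀=1, period (2); ℓ=1 odd so k=1
step 0: (1, 1)  from 1·(1,0) + (0,1)
step 1: (3, 2)  from 2·(1,1) + (1,0)
→ (3, 2).  Check: 3²=9, 2·2²=8, difference 1.
(3+2√2)^2 = 17 + 12√2
(3+2√2)^3 = 99 + 70√2
(3+2√2)^4 = 577 + 408√2

3 2
17 12
99 70
577 408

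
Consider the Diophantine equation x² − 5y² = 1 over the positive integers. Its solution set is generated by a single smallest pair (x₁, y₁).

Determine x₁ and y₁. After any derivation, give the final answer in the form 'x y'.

d=5: √d = [2; 4] (ℓ=1, odd), read p_1/q_1
k=0  a_k=2  p_k/q_k = 2/1
k=1  a_k=4  p_k/q_k = 9/4
fundamental: x₁=9, y₁=4  (since 81 − 5·16 = 1)

9 4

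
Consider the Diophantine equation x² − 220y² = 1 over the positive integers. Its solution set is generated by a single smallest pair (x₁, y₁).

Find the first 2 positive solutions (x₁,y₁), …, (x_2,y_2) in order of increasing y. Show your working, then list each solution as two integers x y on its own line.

√220 = [14; 1,4,1,28, …], period ℓ=4 (even) → k=3
step 0: (14, 1)  from 14·(1,0) + (0,1)
step 1: (15, 1)  from 1·(14,1) + (1,0)
step 2: (74, 5)  from 4·(15,1) + (14,1)
step 3: (89, 6)  from 1·(74,5) + (15,1)
→ (89, 6).  Check: 89²=7921, 220·6²=7920, difference 1.
n=2: (89,6)∘(89,6) = (89·89+220·6·6, 89·6+6·89) = (15841,1068)

89 6
15841 1068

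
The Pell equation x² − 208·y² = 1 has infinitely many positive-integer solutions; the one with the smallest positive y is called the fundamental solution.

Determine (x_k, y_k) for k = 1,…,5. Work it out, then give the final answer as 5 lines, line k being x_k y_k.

649 45
842401 58410
1093435849 75816135
1419278889601 98409284820
1842222905266249 127735175880225

√208 → a₀=14, period (2,2,1,2,2,28); ℓ=6 even so k=5
a_0=14:  p_0=14·1+0=14,  q_0=14·0+1=1
a_1=2:  p_1=2·14+1=29,  q_1=2·1+0=2
a_2=2:  p_2=2·29+14=72,  q_2=2·2+1=5
a_3=1:  p_3=1·72+29=101,  q_3=1·5+2=7
a_4=2:  p_4=2·101+72=274,  q_4=2·7+5=19
a_5=2:  p_5=2·274+101=649,  q_5=2·19+7=45
fundamental: x₁=649, y₁=45  (since 421201 − 208·2025 = 1)
(x_2, y_2) = (649·649 + 208·45·45, 649·45 + 45·649) = (842401, 58410)
(x_3, y_3) = (649·842401 + 208·45·58410, 649·58410 + 45·842401) = (1093435849, 75816135)
(x_4, y_4) = (649·1093435849 + 208·45·75816135, 649·75816135 + 45·1093435849) = (1419278889601, 98409284820)
(x_5, y_5) = (649·1419278889601 + 208·45·98409284820, 649·98409284820 + 45·1419278889601) = (1842222905266249, 127735175880225)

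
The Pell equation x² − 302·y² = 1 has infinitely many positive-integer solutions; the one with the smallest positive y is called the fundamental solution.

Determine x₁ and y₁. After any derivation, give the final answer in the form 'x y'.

4276623 246092

√302 = [17; 2,1,1,1,4,…,1,2,34, …], period ℓ=16 (even) → k=15
step 0: (17, 1)  from 17·(1,0) + (0,1)
step 1: (35, 2)  from 2·(17,1) + (1,0)
step 2: (52, 3)  from 1·(35,2) + (17,1)
step 3: (87, 5)  from 1·(52,3) + (35,2)
step 4: (139, 8)  from 1·(87,5) + (52,3)
…
step 8: (34513, 1986)  from 16·(2068,119) + (1425,82)
step 9: (36581, 2105)  from 1·(34513,1986) + (2068,119)
step 10: (107675, 6196)  from 2·(36581,2105) + (34513,1986)
step 11: (467281, 26889)  from 4·(107675,6196) + (36581,2105)
step 12: (574956, 33085)  from 1·(467281,26889) + (107675,6196)
step 13: (1042237, 59974)  from 1·(574956,33085) + (467281,26889)
step 14: (1617193, 93059)  from 1·(1042237,59974) + (574956,33085)
step 15: (4276623, 246092)  from 2·(1617193,93059) + (1042237,59974)
→ (4276623, 246092).  Check: 4276623²=18289504284129, 302·246092²=18289504284128, difference 1.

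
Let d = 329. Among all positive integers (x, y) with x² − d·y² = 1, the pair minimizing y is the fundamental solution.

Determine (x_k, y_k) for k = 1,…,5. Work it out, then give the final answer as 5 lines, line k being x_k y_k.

d=329: √d = [18; 7,4,2,1,1,4,1,1,2,4,7,36] (ℓ=12, even), read p_11/q_11
i=0: a=18 ⇒ p=18, q=1
…
i=2: a=4 ⇒ p=526, q=29
i=3: a=2 ⇒ p=1179, q=65
…
i=5: a=1 ⇒ p=2884, q=159
…
i=7: a=1 ⇒ p=16125, q=889
…
i=10: a=4 ⇒ p=328794, q=18127
i=11: a=7 ⇒ p=2376415, q=131016
(x₁, y₁) = (2376415, 131016);  2376415² − 329·131016² = 1 ✓
(2376415+131016√329)^2 = 11294696504449 + 622696775280√329
(2376415+131016√329)^3 = 53681772387237964255 + 2959571914453911384√329
(2376415+131016√329)^4 = 255140338255224918953587201 + 14066342182173360946441440√329
(2376415+131016√329)^5 = 1212638653869526969777790618564575 + 66854933113696055535160815363816√329

2376415 131016
11294696504449 622696775280
53681772387237964255 2959571914453911384
255140338255224918953587201 14066342182173360946441440
1212638653869526969777790618564575 66854933113696055535160815363816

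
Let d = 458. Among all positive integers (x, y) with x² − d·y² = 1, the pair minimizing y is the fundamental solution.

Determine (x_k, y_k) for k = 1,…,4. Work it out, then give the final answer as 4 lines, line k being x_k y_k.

22899 1070
1048728401 49003860
48029663286099 2244278779210
2199662518128033601 102783479481255720

√458 = [21; 2,2,42, …], period ℓ=3 (odd) → k=5
i=0: a=21 ⇒ p=21, q=1
…
i=2: a=2 ⇒ p=107, q=5
i=3: a=42 ⇒ p=4537, q=212
i=4: a=2 ⇒ p=9181, q=429
i=5: a=2 ⇒ p=22899, q=1070
fundamental: x₁=22899, y₁=1070  (since 524364201 − 458·1144900 = 1)
k=2:  x_2 = 22899·22899+458·1070·1070 = 1048728401,  y_2 = 22899·1070+1070·22899 = 49003860
k=3:  x_3 = 22899·1048728401+458·1070·49003860 = 48029663286099,  y_3 = 22899·49003860+1070·1048728401 = 2244278779210
k=4:  x_4 = 22899·48029663286099+458·1070·2244278779210 = 2199662518128033601,  y_4 = 22899·2244278779210+1070·48029663286099 = 102783479481255720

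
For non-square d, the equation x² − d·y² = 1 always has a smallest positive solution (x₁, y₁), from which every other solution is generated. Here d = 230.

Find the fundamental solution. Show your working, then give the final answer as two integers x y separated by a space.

91 6

√230 → a₀=15, period (6,30); ℓ=2 even so k=1
step 0: (15, 1)  from 15·(1,0) + (0,1)
step 1: (91, 6)  from 6·(15,1) + (1,0)
fundamental: x₁=91, y₁=6  (since 8281 − 230·36 = 1)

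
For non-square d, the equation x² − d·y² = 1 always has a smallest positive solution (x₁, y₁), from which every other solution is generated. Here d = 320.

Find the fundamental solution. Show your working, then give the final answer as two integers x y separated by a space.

[17; 1,7,1,34] for √320; ℓ=4 ⇒ convergent index 3
a_0=17:  p_0=17·1+0=17,  q_0=17·0+1=1
…
a_2=7:  p_2=7·18+17=143,  q_2=7·1+1=8
a_3=1:  p_3=1·143+18=161,  q_3=1·8+1=9
(x₁, y₁) = (161, 9);  161² − 320·9² = 1 ✓

161 9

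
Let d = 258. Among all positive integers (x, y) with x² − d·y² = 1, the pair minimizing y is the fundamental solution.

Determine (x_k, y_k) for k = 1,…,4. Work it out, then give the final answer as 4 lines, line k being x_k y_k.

d=258: √d = [16; 16,32] (ℓ=2, even), read p_1/q_1
a_0=16:  p_0=16·1+0=16,  q_0=16·0+1=1
a_1=16:  p_1=16·16+1=257,  q_1=16·1+0=16
fundamental: x₁=257, y₁=16  (since 66049 − 258·256 = 1)
k=2:  x_2 = 257·257+258·16·16 = 132097,  y_2 = 257·16+16·257 = 8224
k=3:  x_3 = 257·132097+258·16·8224 = 67897601,  y_3 = 257·8224+16·132097 = 4227120
k=4:  x_4 = 257·67897601+258·16·4227120 = 34899234817,  y_4 = 257·4227120+16·67897601 = 2172731456

257 16
132097 8224
67897601 4227120
34899234817 2172731456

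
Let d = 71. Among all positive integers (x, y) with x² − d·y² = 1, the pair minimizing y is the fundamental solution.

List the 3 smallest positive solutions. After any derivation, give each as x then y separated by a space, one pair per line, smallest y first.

3480 413
24220799 2874480
168576757560 20006380387

[8; 2,2,1,7,1,2,2,16] for √71; ℓ=8 ⇒ convergent index 7
i=0: a=8 ⇒ p=8, q=1
…
i=2: a=2 ⇒ p=42, q=5
i=3: a=1 ⇒ p=59, q=7
i=4: a=7 ⇒ p=455, q=54
i=5: a=1 ⇒ p=514, q=61
i=6: a=2 ⇒ p=1483, q=176
i=7: a=2 ⇒ p=3480, q=413
fundamental: x₁=3480, y₁=413  (since 12110400 − 71·170569 = 1)
(3480+413√71)^2 = 24220799 + 2874480√71
(3480+413√71)^3 = 168576757560 + 20006380387√71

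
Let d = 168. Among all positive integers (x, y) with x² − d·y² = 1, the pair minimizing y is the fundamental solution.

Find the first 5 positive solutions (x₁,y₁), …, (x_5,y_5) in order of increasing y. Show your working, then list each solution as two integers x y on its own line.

13 1
337 26
8749 675
227137 17524
5896813 454949

√168 = [12; 1,24, …], period ℓ=2 (even) → k=1
k=0  a_k=12  p_k/q_k = 12/1
k=1  a_k=1  p_k/q_k = 13/1
fundamental: x₁=13, y₁=1  (since 169 − 168·1 = 1)
k=2:  x_2 = 13·13+168·1·1 = 337,  y_2 = 13·1+1·13 = 26
k=3:  x_3 = 13·337+168·1·26 = 8749,  y_3 = 13·26+1·337 = 675
k=4:  x_4 = 13·8749+168·1·675 = 227137,  y_4 = 13·675+1·8749 = 17524
k=5:  x_5 = 13·227137+168·1·17524 = 5896813,  y_5 = 13·17524+1·227137 = 454949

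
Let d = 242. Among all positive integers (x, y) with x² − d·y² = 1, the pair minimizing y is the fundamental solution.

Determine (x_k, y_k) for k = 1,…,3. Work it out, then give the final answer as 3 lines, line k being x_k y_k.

19601 1260
768398401 49394520
30122754096401 1936363971780

√242 = [15; 1,1,3,1,14,1,3,1,1,30, …], period ℓ=10 (even) → k=9
a_0=15:  p_0=15·1+0=15,  q_0=15·0+1=1
…
a_2=1:  p_2=1·16+15=31,  q_2=1·1+1=2
a_3=3:  p_3=3·31+16=109,  q_3=3·2+1=7
…
a_7=3:  p_7=3·2209+2069=8696,  q_7=3·142+133=559
a_8=1:  p_8=1·8696+2209=10905,  q_8=1·559+142=701
a_9=1:  p_9=1·10905+8696=19601,  q_9=1·701+559=1260
→ (19601, 1260).  Check: 19601²=384199201, 242·1260²=384199200, difference 1.
k=2:  x_2 = 19601·19601+242·1260·1260 = 768398401,  y_2 = 19601·1260+1260·19601 = 49394520
k=3:  x_3 = 19601·768398401+242·1260·49394520 = 30122754096401,  y_3 = 19601·49394520+1260·768398401 = 1936363971780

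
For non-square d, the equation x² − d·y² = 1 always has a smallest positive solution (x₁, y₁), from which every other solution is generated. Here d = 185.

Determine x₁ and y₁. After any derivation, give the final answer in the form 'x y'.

9249 680

[13; 1,1,1,1,26] for √185; ℓ=5 ⇒ convergent index 9
i=0: a=13 ⇒ p=13, q=1
…
i=2: a=1 ⇒ p=27, q=2
i=3: a=1 ⇒ p=41, q=3
…
i=6: a=1 ⇒ p=1877, q=138
…
i=8: a=1 ⇒ p=5563, q=409
i=9: a=1 ⇒ p=9249, q=680
(x₁, y₁) = (9249, 680);  9249² − 185·680² = 1 ✓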